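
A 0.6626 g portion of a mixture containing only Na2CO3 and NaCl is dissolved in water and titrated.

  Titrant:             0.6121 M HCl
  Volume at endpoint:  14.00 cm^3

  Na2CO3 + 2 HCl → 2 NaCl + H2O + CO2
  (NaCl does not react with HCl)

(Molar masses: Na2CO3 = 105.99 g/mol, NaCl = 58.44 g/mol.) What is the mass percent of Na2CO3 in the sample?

n(HCl) = 0.01400 × 0.6121 = 8.569 × 10^-3 mol
Let x = n(Na2CO3), y = n(NaCl).
Titrant: 2x = 8.569 × 10^-3;  mass: 105.99x + 58.44y = 0.6626
Solving, x = 4.285 × 10^-3 mol, y = 3.567 × 10^-3 mol
mass of Na2CO3 = 4.285 × 10^-3 × 105.99 = 0.4541 g
% Na2CO3 = 0.4541 / 0.6626 × 100 = 68.54 %

68.54 %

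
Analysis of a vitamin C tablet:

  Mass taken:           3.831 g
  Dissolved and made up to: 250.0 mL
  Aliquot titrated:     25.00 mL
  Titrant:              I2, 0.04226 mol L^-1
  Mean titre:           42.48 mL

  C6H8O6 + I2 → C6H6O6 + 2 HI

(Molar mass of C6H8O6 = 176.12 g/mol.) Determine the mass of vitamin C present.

3.162 g

n(I2) per titration = 0.04248 × 0.04226 = 1.795 × 10^-3 mol
n(C6H8O6) in each aliquot = 1.795 × 10^-3 mol (1:1 ratio)
n(C6H8O6) in the whole flask = 1.795 × 10^-3 × 250.0/25.00 = 0.01795 mol
mass of C6H8O6 = 0.01795 × 176.12 = 3.162 g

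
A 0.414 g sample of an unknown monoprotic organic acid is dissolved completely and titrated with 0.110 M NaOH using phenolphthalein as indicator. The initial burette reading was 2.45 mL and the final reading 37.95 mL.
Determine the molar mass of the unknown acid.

106 g/mol

n(NaOH) = 0.0355 L × 0.110 mol/L = 3.90 × 10^-3 mol
n(HA) = 3.90 × 10^-3 mol (1:1 ratio)
M = m / n = 0.414 g / 3.90 × 10^-3 mol = 106 g/mol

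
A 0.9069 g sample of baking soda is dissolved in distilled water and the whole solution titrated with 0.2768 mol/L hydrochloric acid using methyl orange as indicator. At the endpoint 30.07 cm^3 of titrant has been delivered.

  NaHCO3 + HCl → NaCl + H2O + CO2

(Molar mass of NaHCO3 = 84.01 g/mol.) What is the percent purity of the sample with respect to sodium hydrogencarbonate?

n(HCl) = 0.03007 L × 0.2768 mol/L = 8.323 × 10^-3 mol
n(NaHCO3) = 8.323 × 10^-3 mol (1:1 ratio)
mass of NaHCO3 = 8.323 × 10^-3 × 84.01 g/mol = 0.6992 g
% NaHCO3 = 0.6992 / 0.9069 × 100 = 77.10 %

77.10 %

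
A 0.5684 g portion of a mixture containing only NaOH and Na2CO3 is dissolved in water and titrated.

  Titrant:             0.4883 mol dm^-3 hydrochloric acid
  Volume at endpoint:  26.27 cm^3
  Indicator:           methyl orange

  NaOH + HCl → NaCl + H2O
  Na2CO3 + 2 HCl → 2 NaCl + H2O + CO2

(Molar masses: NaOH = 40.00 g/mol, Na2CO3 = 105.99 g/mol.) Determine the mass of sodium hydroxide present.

0.3429 g

n(HCl) = 0.02627 × 0.4883 = 0.01283 mol
Let x = n(NaOH), y = n(Na2CO3).
Titrant: 1x + 2y = 0.01283;  mass: 40.00x + 105.99y = 0.5684
Solving, x = 8.573 × 10^-3 mol, y = 2.128 × 10^-3 mol
mass of NaOH = 8.573 × 10^-3 × 40.00 = 0.3429 g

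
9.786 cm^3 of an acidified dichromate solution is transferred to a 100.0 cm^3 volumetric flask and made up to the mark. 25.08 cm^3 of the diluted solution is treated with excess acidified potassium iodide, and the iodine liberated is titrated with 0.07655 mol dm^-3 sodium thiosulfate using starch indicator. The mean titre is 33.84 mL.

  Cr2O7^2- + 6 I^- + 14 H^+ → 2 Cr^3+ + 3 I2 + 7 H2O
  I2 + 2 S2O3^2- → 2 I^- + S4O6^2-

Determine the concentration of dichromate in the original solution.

0.1759 mol/L

n(S2O3^2-) = 0.03384 × 0.07655 = 2.590 × 10^-3 mol
n(I2) = n(S2O3^2-)/2 = 1.295 × 10^-3 mol
From the 1:3 ratio, n(Cr2O7^2-) in the aliquot = 1/3 × 1.295 × 10^-3 = 4.317 × 10^-4 mol
[Cr2O7^2-]_dilute = 4.317 × 10^-4 / 0.02508 = 0.01721 mol/L
[Cr2O7^2-]_original = 0.01721 × 100.0/9.786 = 0.1759 mol/L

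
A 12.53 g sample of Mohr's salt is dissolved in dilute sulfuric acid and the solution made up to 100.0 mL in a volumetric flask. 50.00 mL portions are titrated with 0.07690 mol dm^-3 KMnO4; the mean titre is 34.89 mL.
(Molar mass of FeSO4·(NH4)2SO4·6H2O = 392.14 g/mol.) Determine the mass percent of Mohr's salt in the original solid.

83.97 %

MnO4^- + 5 Fe^2+ + 8 H^+ → Mn^2+ + 5 Fe^3+ + 4 H2O
n(KMnO4) per titration = 0.03489 × 0.07690 = 2.683 × 10^-3 mol
From the 5:1 ratio, n(FeSO4·(NH4)2SO4·6H2O) in each aliquot = 5/1 × 2.683 × 10^-3 = 0.01342 mol
n(FeSO4·(NH4)2SO4·6H2O) in the whole flask = 0.01342 × 100.0/50.00 = 0.02683 mol
mass of FeSO4·(NH4)2SO4·6H2O = 0.02683 × 392.14 = 10.52 g
% FeSO4·(NH4)2SO4·6H2O = 10.52 / 12.53 × 100 = 83.97 %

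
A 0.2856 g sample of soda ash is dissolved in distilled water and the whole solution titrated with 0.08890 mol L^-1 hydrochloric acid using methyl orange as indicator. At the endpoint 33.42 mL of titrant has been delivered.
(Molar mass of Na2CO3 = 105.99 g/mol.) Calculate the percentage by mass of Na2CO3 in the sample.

Na2CO3 + 2 HCl → 2 NaCl + H2O + CO2
n(HCl) = 0.03342 L × 0.08890 mol/L = 2.971 × 10^-3 mol
From the 1:2 ratio, n(Na2CO3) = 1/2 × 2.971 × 10^-3 = 1.486 × 10^-3 mol
mass of Na2CO3 = 1.486 × 10^-3 × 105.99 g/mol = 0.1575 g
% Na2CO3 = 0.1575 / 0.2856 × 100 = 55.13 %

55.13 %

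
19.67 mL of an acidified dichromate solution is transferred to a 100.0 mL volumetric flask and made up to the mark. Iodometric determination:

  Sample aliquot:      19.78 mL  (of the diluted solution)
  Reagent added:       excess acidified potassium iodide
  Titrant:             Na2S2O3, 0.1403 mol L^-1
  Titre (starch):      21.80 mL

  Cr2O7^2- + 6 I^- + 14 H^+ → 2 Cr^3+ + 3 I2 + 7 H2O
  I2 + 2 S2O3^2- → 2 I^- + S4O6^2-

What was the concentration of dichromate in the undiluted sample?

0.1310 mol/L

n(S2O3^2-) = 0.02180 × 0.1403 = 3.059 × 10^-3 mol
n(I2) = n(S2O3^2-)/2 = 1.529 × 10^-3 mol
From the 1:3 ratio, n(Cr2O7^2-) in the aliquot = 1/3 × 1.529 × 10^-3 = 5.098 × 10^-4 mol
[Cr2O7^2-]_dilute = 5.098 × 10^-4 / 0.01978 = 0.02577 mol/L
[Cr2O7^2-]_original = 0.02577 × 100.0/19.67 = 0.1310 mol/L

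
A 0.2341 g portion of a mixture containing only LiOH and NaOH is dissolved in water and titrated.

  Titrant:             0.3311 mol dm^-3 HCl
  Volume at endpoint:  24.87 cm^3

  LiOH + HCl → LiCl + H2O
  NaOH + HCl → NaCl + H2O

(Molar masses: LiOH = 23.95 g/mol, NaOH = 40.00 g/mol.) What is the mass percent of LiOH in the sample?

60.73 %

n(HCl) = 0.02487 × 0.3311 = 8.234 × 10^-3 mol
Let x = n(LiOH), y = n(NaOH).
Titrant: 1x + 1y = 8.234 × 10^-3;  mass: 23.95x + 40.00y = 0.2341
Solving, x = 5.936 × 10^-3 mol, y = 2.298 × 10^-3 mol
mass of LiOH = 5.936 × 10^-3 × 23.95 = 0.1422 g
% LiOH = 0.1422 / 0.2341 × 100 = 60.73 %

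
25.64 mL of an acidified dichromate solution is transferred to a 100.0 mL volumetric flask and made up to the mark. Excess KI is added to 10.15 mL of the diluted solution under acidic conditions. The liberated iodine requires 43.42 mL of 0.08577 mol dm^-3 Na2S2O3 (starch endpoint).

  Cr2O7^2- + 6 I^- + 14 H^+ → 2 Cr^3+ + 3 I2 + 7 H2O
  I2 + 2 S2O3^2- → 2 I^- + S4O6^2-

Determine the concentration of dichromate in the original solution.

0.2385 mol/L

n(S2O3^2-) = 0.04342 × 0.08577 = 3.724 × 10^-3 mol
n(I2) = n(S2O3^2-)/2 = 1.862 × 10^-3 mol
From the 1:3 ratio, n(Cr2O7^2-) in the aliquot = 1/3 × 1.862 × 10^-3 = 6.207 × 10^-4 mol
[Cr2O7^2-]_dilute = 6.207 × 10^-4 / 0.01015 = 0.06115 mol/L
[Cr2O7^2-]_original = 0.06115 × 100.0/25.64 = 0.2385 mol/L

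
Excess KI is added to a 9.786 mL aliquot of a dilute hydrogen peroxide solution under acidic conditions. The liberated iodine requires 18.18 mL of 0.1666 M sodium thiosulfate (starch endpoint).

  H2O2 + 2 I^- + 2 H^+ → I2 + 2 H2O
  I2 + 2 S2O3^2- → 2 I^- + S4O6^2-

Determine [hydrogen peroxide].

n(S2O3^2-) = 0.01818 × 0.1666 = 3.029 × 10^-3 mol
n(I2) = n(S2O3^2-)/2 = 1.514 × 10^-3 mol
n(H2O2) in the aliquot = 1.514 × 10^-3 mol (1:1 ratio)
[H2O2] = 1.514 × 10^-3 / 0.009786 = 0.1548 mol/L

0.1548 M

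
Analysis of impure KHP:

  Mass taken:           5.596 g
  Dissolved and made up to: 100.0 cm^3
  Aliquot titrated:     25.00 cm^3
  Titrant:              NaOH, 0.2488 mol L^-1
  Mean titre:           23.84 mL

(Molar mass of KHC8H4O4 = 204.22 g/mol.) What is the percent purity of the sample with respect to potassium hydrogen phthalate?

86.58 %

KHC8H4O4 + NaOH → KNaC8H4O4 + H2O
n(NaOH) per titration = 0.02384 × 0.2488 = 5.931 × 10^-3 mol
n(KHC8H4O4) in each aliquot = 5.931 × 10^-3 mol (1:1 ratio)
n(KHC8H4O4) in the whole flask = 5.931 × 10^-3 × 100.0/25.00 = 0.02373 mol
mass of KHC8H4O4 = 0.02373 × 204.22 = 4.845 g
% KHC8H4O4 = 4.845 / 5.596 × 100 = 86.58 %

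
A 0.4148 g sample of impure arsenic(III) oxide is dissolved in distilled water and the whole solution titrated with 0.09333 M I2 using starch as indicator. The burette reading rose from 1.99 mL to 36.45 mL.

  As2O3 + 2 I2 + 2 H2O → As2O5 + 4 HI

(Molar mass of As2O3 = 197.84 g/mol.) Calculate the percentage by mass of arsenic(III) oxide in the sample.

n(I2) = 0.03446 L × 0.09333 mol/L = 3.216 × 10^-3 mol
From the 1:2 ratio, n(As2O3) = 1/2 × 3.216 × 10^-3 = 1.608 × 10^-3 mol
mass of As2O3 = 1.608 × 10^-3 × 197.84 g/mol = 0.3181 g
% As2O3 = 0.3181 / 0.4148 × 100 = 76.70 %

76.70 %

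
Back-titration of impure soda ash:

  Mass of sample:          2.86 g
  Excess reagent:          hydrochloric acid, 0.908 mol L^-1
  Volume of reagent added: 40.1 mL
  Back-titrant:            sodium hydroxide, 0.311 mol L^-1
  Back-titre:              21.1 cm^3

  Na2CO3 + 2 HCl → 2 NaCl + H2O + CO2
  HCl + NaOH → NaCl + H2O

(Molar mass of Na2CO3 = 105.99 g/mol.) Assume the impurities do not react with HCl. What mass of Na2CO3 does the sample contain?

n(HCl) added = 0.0401 × 0.908 = 0.0364 mol
n(NaOH) used in back-titration = 0.0211 × 0.311 = 6.56 × 10^-3 mol
n(HCl) left over = 6.56 × 10^-3 mol (1:1 ratio)
n(HCl) consumed by analyte = 0.0364 − 6.56 × 10^-3 = 0.0298 mol
From the 1:2 ratio, n(Na2CO3) = 1/2 × 0.0298 = 0.0149 mol
mass of Na2CO3 = 0.0149 × 105.99 = 1.58 g

1.58 g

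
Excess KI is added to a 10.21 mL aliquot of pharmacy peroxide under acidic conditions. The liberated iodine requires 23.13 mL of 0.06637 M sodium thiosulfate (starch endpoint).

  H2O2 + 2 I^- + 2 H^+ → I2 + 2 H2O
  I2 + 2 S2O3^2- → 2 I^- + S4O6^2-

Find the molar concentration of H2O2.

n(S2O3^2-) = 0.02313 × 0.06637 = 1.535 × 10^-3 mol
n(I2) = n(S2O3^2-)/2 = 7.676 × 10^-4 mol
n(H2O2) in the aliquot = 7.676 × 10^-4 mol (1:1 ratio)
[H2O2] = 7.676 × 10^-4 / 0.01021 = 0.07518 mol/L

0.07518 M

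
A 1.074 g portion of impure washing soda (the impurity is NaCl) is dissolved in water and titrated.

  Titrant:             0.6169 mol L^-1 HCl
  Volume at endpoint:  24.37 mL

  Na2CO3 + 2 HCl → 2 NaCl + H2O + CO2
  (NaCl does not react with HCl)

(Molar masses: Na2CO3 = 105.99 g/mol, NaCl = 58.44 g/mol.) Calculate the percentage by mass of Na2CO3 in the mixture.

n(HCl) = 0.02437 × 0.6169 = 0.01503 mol
Let x = n(Na2CO3), y = n(NaCl).
Titrant: 2x = 0.01503;  mass: 105.99x + 58.44y = 1.074
Solving, x = 7.517 × 10^-3 mol, y = 4.745 × 10^-3 mol
mass of Na2CO3 = 7.517 × 10^-3 × 105.99 = 0.7967 g
% Na2CO3 = 0.7967 / 1.074 × 100 = 74.18 %

74.18 %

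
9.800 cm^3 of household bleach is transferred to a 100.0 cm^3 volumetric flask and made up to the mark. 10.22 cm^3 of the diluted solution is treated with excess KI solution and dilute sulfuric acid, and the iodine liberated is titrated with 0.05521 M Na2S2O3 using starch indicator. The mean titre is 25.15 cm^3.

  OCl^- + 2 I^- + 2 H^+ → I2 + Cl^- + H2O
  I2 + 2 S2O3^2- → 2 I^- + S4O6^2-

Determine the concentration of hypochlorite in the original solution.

n(S2O3^2-) = 0.02515 × 0.05521 = 1.389 × 10^-3 mol
n(I2) = n(S2O3^2-)/2 = 6.943 × 10^-4 mol
n(OCl^-) in the aliquot = 6.943 × 10^-4 mol (1:1 ratio)
[OCl^-]_dilute = 6.943 × 10^-4 / 0.01022 = 0.06793 mol/L
[OCl^-]_original = 0.06793 × 100.0/9.800 = 0.6932 mol/L

0.6932 M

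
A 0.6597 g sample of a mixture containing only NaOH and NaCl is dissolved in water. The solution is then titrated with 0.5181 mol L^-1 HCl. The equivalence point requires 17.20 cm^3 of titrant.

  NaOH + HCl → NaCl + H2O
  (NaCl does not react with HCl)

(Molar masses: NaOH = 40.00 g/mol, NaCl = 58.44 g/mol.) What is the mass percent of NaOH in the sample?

n(HCl) = 0.01720 × 0.5181 = 8.911 × 10^-3 mol
Let x = n(NaOH), y = n(NaCl).
Titrant: 1x = 8.911 × 10^-3;  mass: 40.00x + 58.44y = 0.6597
Solving, x = 8.911 × 10^-3 mol, y = 5.189 × 10^-3 mol
mass of NaOH = 8.911 × 10^-3 × 40.00 = 0.3565 g
% NaOH = 0.3565 / 0.6597 × 100 = 54.03 %

54.03 %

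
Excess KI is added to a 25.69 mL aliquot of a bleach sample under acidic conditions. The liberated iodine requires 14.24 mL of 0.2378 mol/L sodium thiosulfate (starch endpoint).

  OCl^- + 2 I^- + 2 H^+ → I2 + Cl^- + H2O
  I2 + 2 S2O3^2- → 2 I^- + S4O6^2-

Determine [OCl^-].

n(S2O3^2-) = 0.01424 × 0.2378 = 3.386 × 10^-3 mol
n(I2) = n(S2O3^2-)/2 = 1.693 × 10^-3 mol
n(OCl^-) in the aliquot = 1.693 × 10^-3 mol (1:1 ratio)
[OCl^-] = 1.693 × 10^-3 / 0.02569 = 0.06591 mol/L

0.06591 mol/L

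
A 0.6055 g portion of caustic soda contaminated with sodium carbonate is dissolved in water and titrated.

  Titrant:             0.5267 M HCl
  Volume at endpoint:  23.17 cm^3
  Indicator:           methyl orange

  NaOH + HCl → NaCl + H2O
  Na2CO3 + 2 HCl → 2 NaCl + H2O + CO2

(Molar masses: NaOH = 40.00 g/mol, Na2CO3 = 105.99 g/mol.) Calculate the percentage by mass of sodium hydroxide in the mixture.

n(HCl) = 0.02317 × 0.5267 = 0.01220 mol
Let x = n(NaOH), y = n(Na2CO3).
Titrant: 1x + 2y = 0.01220;  mass: 40.00x + 105.99y = 0.6055
Solving, x = 3.173 × 10^-3 mol, y = 4.515 × 10^-3 mol
mass of NaOH = 3.173 × 10^-3 × 40.00 = 0.1269 g
% NaOH = 0.1269 / 0.6055 × 100 = 20.96 %

20.96 %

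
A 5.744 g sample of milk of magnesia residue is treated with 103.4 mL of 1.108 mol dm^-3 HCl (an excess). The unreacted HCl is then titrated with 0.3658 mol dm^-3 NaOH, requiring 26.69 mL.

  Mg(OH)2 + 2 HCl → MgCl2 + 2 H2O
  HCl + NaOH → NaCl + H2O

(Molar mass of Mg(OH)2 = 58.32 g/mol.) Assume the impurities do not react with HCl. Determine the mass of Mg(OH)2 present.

3.056 g

n(HCl) added = 0.1034 × 1.108 = 0.1146 mol
n(NaOH) used in back-titration = 0.02669 × 0.3658 = 9.763 × 10^-3 mol
n(HCl) left over = 9.763 × 10^-3 mol (1:1 ratio)
n(HCl) consumed by analyte = 0.1146 − 9.763 × 10^-3 = 0.1048 mol
From the 1:2 ratio, n(Mg(OH)2) = 1/2 × 0.1048 = 0.05240 mol
mass of Mg(OH)2 = 0.05240 × 58.32 = 3.056 g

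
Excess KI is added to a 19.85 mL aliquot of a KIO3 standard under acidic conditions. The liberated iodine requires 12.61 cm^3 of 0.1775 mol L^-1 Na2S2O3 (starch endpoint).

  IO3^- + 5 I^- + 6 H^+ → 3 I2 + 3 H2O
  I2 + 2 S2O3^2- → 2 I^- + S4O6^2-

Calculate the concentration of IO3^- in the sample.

n(S2O3^2-) = 0.01261 × 0.1775 = 2.238 × 10^-3 mol
n(I2) = n(S2O3^2-)/2 = 1.119 × 10^-3 mol
From the 1:3 ratio, n(IO3^-) in the aliquot = 1/3 × 1.119 × 10^-3 = 3.730 × 10^-4 mol
[IO3^-] = 3.730 × 10^-4 / 0.01985 = 0.01879 mol/L

0.01879 mol/L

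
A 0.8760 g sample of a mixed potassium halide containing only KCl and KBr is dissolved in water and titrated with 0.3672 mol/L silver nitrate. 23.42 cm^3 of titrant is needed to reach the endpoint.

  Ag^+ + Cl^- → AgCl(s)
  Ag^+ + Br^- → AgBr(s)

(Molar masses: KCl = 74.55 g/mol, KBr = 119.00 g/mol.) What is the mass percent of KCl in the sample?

28.22 %

n(AgNO3) = 0.02342 × 0.3672 = 8.600 × 10^-3 mol
Let x = n(KCl), y = n(KBr).
Titrant: 1x + 1y = 8.600 × 10^-3;  mass: 74.55x + 119.00y = 0.8760
Solving, x = 3.316 × 10^-3 mol, y = 5.284 × 10^-3 mol
mass of KCl = 3.316 × 10^-3 × 74.55 = 0.2472 g
% KCl = 0.2472 / 0.8760 × 100 = 28.22 %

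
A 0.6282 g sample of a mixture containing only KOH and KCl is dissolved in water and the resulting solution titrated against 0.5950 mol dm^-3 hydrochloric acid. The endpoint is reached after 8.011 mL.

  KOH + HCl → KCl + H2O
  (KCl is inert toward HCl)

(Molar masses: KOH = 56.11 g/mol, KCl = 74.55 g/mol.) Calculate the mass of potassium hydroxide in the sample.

0.2675 g

n(HCl) = 0.008011 × 0.5950 = 4.767 × 10^-3 mol
Let x = n(KOH), y = n(KCl).
Titrant: 1x = 4.767 × 10^-3;  mass: 56.11x + 74.55y = 0.6282
Solving, x = 4.767 × 10^-3 mol, y = 4.839 × 10^-3 mol
mass of KOH = 4.767 × 10^-3 × 56.11 = 0.2675 g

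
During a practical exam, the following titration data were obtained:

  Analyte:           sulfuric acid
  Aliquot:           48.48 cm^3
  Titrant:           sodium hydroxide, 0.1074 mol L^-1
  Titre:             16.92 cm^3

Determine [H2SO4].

H2SO4 + 2 NaOH → Na2SO4 + 2 H2O
n(NaOH) = 0.01692 L × 0.1074 mol/L = 1.817 × 10^-3 mol
From the 1:2 mole ratio, n(H2SO4) = 1/2 × 1.817 × 10^-3 = 9.086 × 10^-4 mol
[H2SO4] = 9.086 × 10^-4 mol / 0.04848 L = 0.01874 mol/L

0.01874 mol/L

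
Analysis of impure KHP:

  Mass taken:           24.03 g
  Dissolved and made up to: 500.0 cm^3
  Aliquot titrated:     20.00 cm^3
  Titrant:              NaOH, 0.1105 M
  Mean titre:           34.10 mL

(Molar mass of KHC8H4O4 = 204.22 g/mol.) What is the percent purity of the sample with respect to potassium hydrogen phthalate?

80.06 %

KHC8H4O4 + NaOH → KNaC8H4O4 + H2O
n(NaOH) per titration = 0.03410 × 0.1105 = 3.768 × 10^-3 mol
n(KHC8H4O4) in each aliquot = 3.768 × 10^-3 mol (1:1 ratio)
n(KHC8H4O4) in the whole flask = 3.768 × 10^-3 × 500.0/20.00 = 0.09420 mol
mass of KHC8H4O4 = 0.09420 × 204.22 = 19.24 g
% KHC8H4O4 = 19.24 / 24.03 × 100 = 80.06 %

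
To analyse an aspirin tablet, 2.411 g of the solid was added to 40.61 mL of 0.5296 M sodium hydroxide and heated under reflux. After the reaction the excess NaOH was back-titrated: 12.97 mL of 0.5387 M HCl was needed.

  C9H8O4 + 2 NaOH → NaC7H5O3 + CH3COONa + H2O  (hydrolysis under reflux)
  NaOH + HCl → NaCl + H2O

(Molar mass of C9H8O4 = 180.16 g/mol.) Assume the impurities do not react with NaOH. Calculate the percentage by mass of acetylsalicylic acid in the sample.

54.25 %

n(NaOH) added = 0.04061 × 0.5296 = 0.02151 mol
n(HCl) used in back-titration = 0.01297 × 0.5387 = 6.987 × 10^-3 mol
n(NaOH) left over = 6.987 × 10^-3 mol (1:1 ratio)
n(NaOH) consumed by analyte = 0.02151 − 6.987 × 10^-3 = 0.01452 mol
From the 1:2 ratio, n(C9H8O4) = 1/2 × 0.01452 = 7.260 × 10^-3 mol
mass of C9H8O4 = 7.260 × 10^-3 × 180.16 = 1.308 g
% C9H8O4 = 1.308 / 2.411 × 100 = 54.25 %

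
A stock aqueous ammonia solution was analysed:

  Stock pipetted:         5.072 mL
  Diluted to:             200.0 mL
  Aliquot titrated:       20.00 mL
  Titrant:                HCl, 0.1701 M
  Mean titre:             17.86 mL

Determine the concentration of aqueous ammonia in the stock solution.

5.990 M

NH3 + HCl → NH4Cl
n(HCl) = 0.01786 × 0.1701 = 3.038 × 10^-3 mol
n(NH3) in the aliquot = 3.038 × 10^-3 mol (1:1 ratio)
[NH3]_dilute = 3.038 × 10^-3 / 0.02000 = 0.1519 mol/L
Dilution factor = 200.0 / 5.072 = 39.43
[NH3]_stock = 0.1519 × 39.43 = 5.990 mol/L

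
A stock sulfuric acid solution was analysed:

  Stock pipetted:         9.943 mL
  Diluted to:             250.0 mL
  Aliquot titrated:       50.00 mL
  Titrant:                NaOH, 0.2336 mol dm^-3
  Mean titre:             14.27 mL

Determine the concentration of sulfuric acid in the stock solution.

H2SO4 + 2 NaOH → Na2SO4 + 2 H2O
n(NaOH) = 0.01427 × 0.2336 = 3.333 × 10^-3 mol
From the 1:2 ratio, n(H2SO4) in the aliquot = 1/2 × 3.333 × 10^-3 = 1.667 × 10^-3 mol
[H2SO4]_dilute = 1.667 × 10^-3 / 0.05000 = 0.03333 mol/L
Dilution factor = 250.0 / 9.943 = 25.14
[H2SO4]_stock = 0.03333 × 25.14 = 0.8381 mol/L

0.8381 mol/L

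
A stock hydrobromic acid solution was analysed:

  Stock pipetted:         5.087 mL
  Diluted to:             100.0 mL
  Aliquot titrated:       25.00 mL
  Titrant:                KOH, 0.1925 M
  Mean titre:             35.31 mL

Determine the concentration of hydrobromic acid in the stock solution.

HBr + KOH → KBr + H2O
n(KOH) = 0.03531 × 0.1925 = 6.797 × 10^-3 mol
n(HBr) in the aliquot = 6.797 × 10^-3 mol (1:1 ratio)
[HBr]_dilute = 6.797 × 10^-3 / 0.02500 = 0.2719 mol/L
Dilution factor = 100.0 / 5.087 = 19.66
[HBr]_stock = 0.2719 × 19.66 = 5.345 mol/L

5.345 M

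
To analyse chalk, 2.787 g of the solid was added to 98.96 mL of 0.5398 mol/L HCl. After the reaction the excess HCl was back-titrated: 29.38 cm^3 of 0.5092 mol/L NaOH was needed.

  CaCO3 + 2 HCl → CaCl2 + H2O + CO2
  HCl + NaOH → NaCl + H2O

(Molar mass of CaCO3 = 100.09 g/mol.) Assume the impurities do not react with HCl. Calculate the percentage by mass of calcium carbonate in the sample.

n(HCl) added = 0.09896 × 0.5398 = 0.05342 mol
n(NaOH) used in back-titration = 0.02938 × 0.5092 = 0.01496 mol
n(HCl) left over = 0.01496 mol (1:1 ratio)
n(HCl) consumed by analyte = 0.05342 − 0.01496 = 0.03846 mol
From the 1:2 ratio, n(CaCO3) = 1/2 × 0.03846 = 0.01923 mol
mass of CaCO3 = 0.01923 × 100.09 = 1.925 g
% CaCO3 = 1.925 / 2.787 × 100 = 69.06 %

69.06 %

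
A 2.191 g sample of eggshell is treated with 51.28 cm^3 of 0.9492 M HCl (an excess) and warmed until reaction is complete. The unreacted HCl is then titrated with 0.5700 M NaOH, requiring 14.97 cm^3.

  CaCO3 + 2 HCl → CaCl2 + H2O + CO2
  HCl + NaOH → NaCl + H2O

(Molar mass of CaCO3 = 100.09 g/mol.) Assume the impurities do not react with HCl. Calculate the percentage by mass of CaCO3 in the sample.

91.69 %

n(HCl) added = 0.05128 × 0.9492 = 0.04867 mol
n(NaOH) used in back-titration = 0.01497 × 0.5700 = 8.533 × 10^-3 mol
n(HCl) left over = 8.533 × 10^-3 mol (1:1 ratio)
n(HCl) consumed by analyte = 0.04867 − 8.533 × 10^-3 = 0.04014 mol
From the 1:2 ratio, n(CaCO3) = 1/2 × 0.04014 = 0.02007 mol
mass of CaCO3 = 0.02007 × 100.09 = 2.009 g
% CaCO3 = 2.009 / 2.191 × 100 = 91.69 %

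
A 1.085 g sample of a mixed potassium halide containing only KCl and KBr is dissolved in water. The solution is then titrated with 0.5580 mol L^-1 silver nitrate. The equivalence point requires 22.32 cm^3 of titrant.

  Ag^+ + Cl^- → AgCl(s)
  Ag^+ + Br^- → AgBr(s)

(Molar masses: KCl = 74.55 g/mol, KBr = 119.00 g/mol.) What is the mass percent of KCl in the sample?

61.38 %

n(AgNO3) = 0.02232 × 0.5580 = 0.01245 mol
Let x = n(KCl), y = n(KBr).
Titrant: 1x + 1y = 0.01245;  mass: 74.55x + 119.00y = 1.085
Solving, x = 8.933 × 10^-3 mol, y = 3.521 × 10^-3 mol
mass of KCl = 8.933 × 10^-3 × 74.55 = 0.6660 g
% KCl = 0.6660 / 1.085 × 100 = 61.38 %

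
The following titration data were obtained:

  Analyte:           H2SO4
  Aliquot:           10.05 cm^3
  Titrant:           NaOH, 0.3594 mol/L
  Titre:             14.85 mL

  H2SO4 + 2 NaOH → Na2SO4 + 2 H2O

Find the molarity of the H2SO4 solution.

n(NaOH) = 0.01485 L × 0.3594 mol/L = 5.337 × 10^-3 mol
From the 1:2 mole ratio, n(H2SO4) = 1/2 × 5.337 × 10^-3 = 2.669 × 10^-3 mol
[H2SO4] = 2.669 × 10^-3 mol / 0.01005 L = 0.2655 mol/L

0.2655 mol/L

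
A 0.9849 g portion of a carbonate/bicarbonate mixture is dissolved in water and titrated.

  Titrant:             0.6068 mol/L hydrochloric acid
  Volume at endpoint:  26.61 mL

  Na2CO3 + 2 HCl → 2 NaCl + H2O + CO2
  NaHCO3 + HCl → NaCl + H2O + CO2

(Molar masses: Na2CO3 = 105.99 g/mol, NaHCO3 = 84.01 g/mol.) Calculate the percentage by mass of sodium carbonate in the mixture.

64.47 %

n(HCl) = 0.02661 × 0.6068 = 0.01615 mol
Let x = n(Na2CO3), y = n(NaHCO3).
Titrant: 2x + 1y = 0.01615;  mass: 105.99x + 84.01y = 0.9849
Solving, x = 5.991 × 10^-3 mol, y = 4.165 × 10^-3 mol
mass of Na2CO3 = 5.991 × 10^-3 × 105.99 = 0.6350 g
% Na2CO3 = 0.6350 / 0.9849 × 100 = 64.47 %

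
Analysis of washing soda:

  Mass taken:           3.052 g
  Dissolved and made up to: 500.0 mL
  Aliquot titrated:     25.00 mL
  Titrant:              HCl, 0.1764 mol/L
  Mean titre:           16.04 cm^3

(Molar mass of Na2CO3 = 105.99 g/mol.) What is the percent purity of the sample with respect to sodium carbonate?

98.26 %

Na2CO3 + 2 HCl → 2 NaCl + H2O + CO2
n(HCl) per titration = 0.01604 × 0.1764 = 2.829 × 10^-3 mol
From the 1:2 ratio, n(Na2CO3) in each aliquot = 1/2 × 2.829 × 10^-3 = 1.415 × 10^-3 mol
n(Na2CO3) in the whole flask = 1.415 × 10^-3 × 500.0/25.00 = 0.02829 mol
mass of Na2CO3 = 0.02829 × 105.99 = 2.999 g
% Na2CO3 = 2.999 / 3.052 × 100 = 98.26 %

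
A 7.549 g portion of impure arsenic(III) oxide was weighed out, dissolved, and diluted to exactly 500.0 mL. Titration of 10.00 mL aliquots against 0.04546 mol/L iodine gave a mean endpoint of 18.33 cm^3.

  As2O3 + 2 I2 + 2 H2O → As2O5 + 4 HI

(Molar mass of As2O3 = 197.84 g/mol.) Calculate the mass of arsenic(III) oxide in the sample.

n(I2) per titration = 0.01833 × 0.04546 = 8.333 × 10^-4 mol
From the 1:2 ratio, n(As2O3) in each aliquot = 1/2 × 8.333 × 10^-4 = 4.166 × 10^-4 mol
n(As2O3) in the whole flask = 4.166 × 10^-4 × 500.0/10.00 = 0.02083 mol
mass of As2O3 = 0.02083 × 197.84 = 4.121 g

4.121 g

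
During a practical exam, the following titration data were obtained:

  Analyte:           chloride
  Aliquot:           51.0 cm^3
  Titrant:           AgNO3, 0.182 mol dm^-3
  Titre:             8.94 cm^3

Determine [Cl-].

Ag^+ + Cl^- → AgCl(s)
n(AgNO3) = 0.00894 L × 0.182 mol/L = 1.63 × 10^-3 mol
n(Cl-) = 1.63 × 10^-3 mol (1:1 mole ratio)
[Cl-] = 1.63 × 10^-3 mol / 0.0510 L = 0.0319 mol/L

0.0319 mol/L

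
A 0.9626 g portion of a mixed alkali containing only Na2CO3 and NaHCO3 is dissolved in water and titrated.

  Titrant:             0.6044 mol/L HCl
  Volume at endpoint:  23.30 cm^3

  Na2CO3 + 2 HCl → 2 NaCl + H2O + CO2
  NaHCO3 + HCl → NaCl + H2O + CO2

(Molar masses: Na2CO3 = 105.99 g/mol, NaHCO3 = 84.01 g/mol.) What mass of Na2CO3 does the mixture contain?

0.3767 g

n(HCl) = 0.02330 × 0.6044 = 0.01408 mol
Let x = n(Na2CO3), y = n(NaHCO3).
Titrant: 2x + 1y = 0.01408;  mass: 105.99x + 84.01y = 0.9626
Solving, x = 3.554 × 10^-3 mol, y = 6.974 × 10^-3 mol
mass of Na2CO3 = 3.554 × 10^-3 × 105.99 = 0.3767 g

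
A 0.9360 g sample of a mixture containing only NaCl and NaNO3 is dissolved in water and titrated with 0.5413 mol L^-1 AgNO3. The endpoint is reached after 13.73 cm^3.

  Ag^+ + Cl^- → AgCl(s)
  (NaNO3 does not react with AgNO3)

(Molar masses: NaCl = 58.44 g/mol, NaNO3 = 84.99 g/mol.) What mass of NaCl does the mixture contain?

n(AgNO3) = 0.01373 × 0.5413 = 7.432 × 10^-3 mol
Let x = n(NaCl), y = n(NaNO3).
Titrant: 1x = 7.432 × 10^-3;  mass: 58.44x + 84.99y = 0.9360
Solving, x = 7.432 × 10^-3 mol, y = 5.903 × 10^-3 mol
mass of NaCl = 7.432 × 10^-3 × 58.44 = 0.4343 g

0.4343 g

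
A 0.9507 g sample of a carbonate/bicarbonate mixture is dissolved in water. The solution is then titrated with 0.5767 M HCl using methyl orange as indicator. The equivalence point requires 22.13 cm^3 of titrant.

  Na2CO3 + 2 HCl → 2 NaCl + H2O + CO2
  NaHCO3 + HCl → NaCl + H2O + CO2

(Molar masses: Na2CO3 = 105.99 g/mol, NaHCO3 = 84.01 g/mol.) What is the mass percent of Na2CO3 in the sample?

21.83 %

n(HCl) = 0.02213 × 0.5767 = 0.01276 mol
Let x = n(Na2CO3), y = n(NaHCO3).
Titrant: 2x + 1y = 0.01276;  mass: 105.99x + 84.01y = 0.9507
Solving, x = 1.958 × 10^-3 mol, y = 8.846 × 10^-3 mol
mass of Na2CO3 = 1.958 × 10^-3 × 105.99 = 0.2075 g
% Na2CO3 = 0.2075 / 0.9507 × 100 = 21.83 %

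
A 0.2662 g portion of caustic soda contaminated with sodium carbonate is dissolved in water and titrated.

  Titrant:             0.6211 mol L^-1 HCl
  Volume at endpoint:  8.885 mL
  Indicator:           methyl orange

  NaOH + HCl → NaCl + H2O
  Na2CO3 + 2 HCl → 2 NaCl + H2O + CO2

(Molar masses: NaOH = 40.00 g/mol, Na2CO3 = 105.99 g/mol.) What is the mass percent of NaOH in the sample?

30.35 %

n(HCl) = 0.008885 × 0.6211 = 5.518 × 10^-3 mol
Let x = n(NaOH), y = n(Na2CO3).
Titrant: 1x + 2y = 5.518 × 10^-3;  mass: 40.00x + 105.99y = 0.2662
Solving, x = 2.020 × 10^-3 mol, y = 1.749 × 10^-3 mol
mass of NaOH = 2.020 × 10^-3 × 40.00 = 0.08080 g
% NaOH = 0.08080 / 0.2662 × 100 = 30.35 %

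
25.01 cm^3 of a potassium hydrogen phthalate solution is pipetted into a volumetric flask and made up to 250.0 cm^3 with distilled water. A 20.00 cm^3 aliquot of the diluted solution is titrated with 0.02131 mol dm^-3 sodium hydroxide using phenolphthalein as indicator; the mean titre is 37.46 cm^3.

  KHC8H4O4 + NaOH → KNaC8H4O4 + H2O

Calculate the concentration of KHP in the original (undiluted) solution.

n(NaOH) = 0.03746 × 0.02131 = 7.983 × 10^-4 mol
n(KHC8H4O4) in the aliquot = 7.983 × 10^-4 mol (1:1 ratio)
[KHC8H4O4]_dilute = 7.983 × 10^-4 / 0.02000 = 0.03991 mol/L
Dilution factor = 250.0 / 25.01 = 9.996
[KHC8H4O4]_stock = 0.03991 × 9.996 = 0.3990 mol/L

0.3990 mol/L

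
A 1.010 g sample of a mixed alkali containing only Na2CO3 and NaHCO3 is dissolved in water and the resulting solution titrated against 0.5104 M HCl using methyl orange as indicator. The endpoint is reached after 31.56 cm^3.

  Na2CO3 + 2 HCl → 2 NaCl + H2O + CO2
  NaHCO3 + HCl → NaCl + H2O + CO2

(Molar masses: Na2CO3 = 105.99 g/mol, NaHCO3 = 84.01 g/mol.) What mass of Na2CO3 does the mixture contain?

n(HCl) = 0.03156 × 0.5104 = 0.01611 mol
Let x = n(Na2CO3), y = n(NaHCO3).
Titrant: 2x + 1y = 0.01611;  mass: 105.99x + 84.01y = 1.010
Solving, x = 5.534 × 10^-3 mol, y = 5.041 × 10^-3 mol
mass of Na2CO3 = 5.534 × 10^-3 × 105.99 = 0.5865 g

0.5865 g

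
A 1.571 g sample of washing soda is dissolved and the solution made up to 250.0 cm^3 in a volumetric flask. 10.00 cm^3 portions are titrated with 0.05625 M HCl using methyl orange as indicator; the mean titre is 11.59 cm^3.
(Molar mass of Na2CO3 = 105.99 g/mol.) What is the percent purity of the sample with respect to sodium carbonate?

Na2CO3 + 2 HCl → 2 NaCl + H2O + CO2
n(HCl) per titration = 0.01159 × 0.05625 = 6.519 × 10^-4 mol
From the 1:2 ratio, n(Na2CO3) in each aliquot = 1/2 × 6.519 × 10^-4 = 3.260 × 10^-4 mol
n(Na2CO3) in the whole flask = 3.260 × 10^-4 × 250.0/10.00 = 8.149 × 10^-3 mol
mass of Na2CO3 = 8.149 × 10^-3 × 105.99 = 0.8637 g
% Na2CO3 = 0.8637 / 1.571 × 100 = 54.98 %

54.98 %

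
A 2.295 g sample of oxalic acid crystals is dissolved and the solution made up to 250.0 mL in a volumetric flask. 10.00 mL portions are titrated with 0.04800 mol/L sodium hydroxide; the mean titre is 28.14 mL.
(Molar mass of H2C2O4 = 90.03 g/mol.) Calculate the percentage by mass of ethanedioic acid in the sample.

H2C2O4 + 2 NaOH → Na2C2O4 + 2 H2O
n(NaOH) per titration = 0.02814 × 0.04800 = 1.351 × 10^-3 mol
From the 1:2 ratio, n(H2C2O4) in each aliquot = 1/2 × 1.351 × 10^-3 = 6.754 × 10^-4 mol
n(H2C2O4) in the whole flask = 6.754 × 10^-4 × 250.0/10.00 = 0.01688 mol
mass of H2C2O4 = 0.01688 × 90.03 = 1.520 g
% H2C2O4 = 1.520 / 2.295 × 100 = 66.23 %

66.23 %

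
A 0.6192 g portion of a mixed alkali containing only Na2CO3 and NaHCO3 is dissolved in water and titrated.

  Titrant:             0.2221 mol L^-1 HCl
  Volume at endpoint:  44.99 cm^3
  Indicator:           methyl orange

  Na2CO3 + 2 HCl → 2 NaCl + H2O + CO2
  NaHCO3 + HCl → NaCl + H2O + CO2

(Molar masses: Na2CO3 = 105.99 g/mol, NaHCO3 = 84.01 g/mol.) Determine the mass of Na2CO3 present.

0.3763 g

n(HCl) = 0.04499 × 0.2221 = 9.992 × 10^-3 mol
Let x = n(Na2CO3), y = n(NaHCO3).
Titrant: 2x + 1y = 9.992 × 10^-3;  mass: 105.99x + 84.01y = 0.6192
Solving, x = 3.551 × 10^-3 mol, y = 2.891 × 10^-3 mol
mass of Na2CO3 = 3.551 × 10^-3 × 105.99 = 0.3763 g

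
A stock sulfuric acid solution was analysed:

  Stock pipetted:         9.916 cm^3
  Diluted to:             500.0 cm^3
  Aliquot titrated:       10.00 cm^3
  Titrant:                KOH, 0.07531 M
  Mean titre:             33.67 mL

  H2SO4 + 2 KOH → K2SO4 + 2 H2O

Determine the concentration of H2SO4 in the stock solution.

6.393 M

n(KOH) = 0.03367 × 0.07531 = 2.536 × 10^-3 mol
From the 1:2 ratio, n(H2SO4) in the aliquot = 1/2 × 2.536 × 10^-3 = 1.268 × 10^-3 mol
[H2SO4]_dilute = 1.268 × 10^-3 / 0.01000 = 0.1268 mol/L
Dilution factor = 500.0 / 9.916 = 50.42
[H2SO4]_stock = 0.1268 × 50.42 = 6.393 mol/L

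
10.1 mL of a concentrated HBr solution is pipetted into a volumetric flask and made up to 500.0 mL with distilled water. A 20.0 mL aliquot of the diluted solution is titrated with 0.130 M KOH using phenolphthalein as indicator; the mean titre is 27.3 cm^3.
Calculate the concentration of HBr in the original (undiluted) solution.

8.78 M

HBr + KOH → KBr + H2O
n(KOH) = 0.0273 × 0.130 = 3.55 × 10^-3 mol
n(HBr) in the aliquot = 3.55 × 10^-3 mol (1:1 ratio)
[HBr]_dilute = 3.55 × 10^-3 / 0.0200 = 0.177 mol/L
Dilution factor = 500.0 / 10.1 = 49.50
[HBr]_stock = 0.177 × 49.50 = 8.78 mol/L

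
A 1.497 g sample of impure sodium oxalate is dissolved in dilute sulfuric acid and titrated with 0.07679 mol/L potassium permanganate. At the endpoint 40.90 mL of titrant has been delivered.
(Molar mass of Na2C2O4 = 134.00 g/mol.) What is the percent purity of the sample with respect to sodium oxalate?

70.28 %

2 MnO4^- + 5 C2O4^2- + 16 H^+ → 2 Mn^2+ + 10 CO2 + 8 H2O
n(KMnO4) = 0.04090 L × 0.07679 mol/L = 3.141 × 10^-3 mol
From the 5:2 ratio, n(Na2C2O4) = 5/2 × 3.141 × 10^-3 = 7.852 × 10^-3 mol
mass of Na2C2O4 = 7.852 × 10^-3 × 134.00 g/mol = 1.052 g
% Na2C2O4 = 1.052 / 1.497 × 100 = 70.28 %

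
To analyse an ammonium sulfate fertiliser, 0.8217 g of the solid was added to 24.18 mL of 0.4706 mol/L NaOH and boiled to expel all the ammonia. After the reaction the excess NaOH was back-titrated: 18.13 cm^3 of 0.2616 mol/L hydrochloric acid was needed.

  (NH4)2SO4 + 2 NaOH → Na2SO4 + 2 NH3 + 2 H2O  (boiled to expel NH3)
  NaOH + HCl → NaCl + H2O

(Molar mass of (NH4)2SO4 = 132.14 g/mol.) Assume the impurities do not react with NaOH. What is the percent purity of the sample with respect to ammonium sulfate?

53.36 %

n(NaOH) added = 0.02418 × 0.4706 = 0.01138 mol
n(HCl) used in back-titration = 0.01813 × 0.2616 = 4.743 × 10^-3 mol
n(NaOH) left over = 4.743 × 10^-3 mol (1:1 ratio)
n(NaOH) consumed by analyte = 0.01138 − 4.743 × 10^-3 = 6.636 × 10^-3 mol
From the 1:2 ratio, n((NH4)2SO4) = 1/2 × 6.636 × 10^-3 = 3.318 × 10^-3 mol
mass of (NH4)2SO4 = 3.318 × 10^-3 × 132.14 = 0.4385 g
% (NH4)2SO4 = 0.4385 / 0.8217 × 100 = 53.36 %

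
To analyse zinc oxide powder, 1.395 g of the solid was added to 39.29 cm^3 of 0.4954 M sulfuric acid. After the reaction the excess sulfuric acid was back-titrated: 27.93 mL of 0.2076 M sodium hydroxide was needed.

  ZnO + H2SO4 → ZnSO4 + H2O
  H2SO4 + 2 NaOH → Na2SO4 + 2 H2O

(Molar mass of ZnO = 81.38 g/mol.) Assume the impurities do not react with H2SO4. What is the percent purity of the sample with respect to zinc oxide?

n(H2SO4) added = 0.03929 × 0.4954 = 0.01946 mol
n(NaOH) used in back-titration = 0.02793 × 0.2076 = 5.798 × 10^-3 mol
From the 1:2 ratio, n(H2SO4) left over = 1/2 × 5.798 × 10^-3 = 2.899 × 10^-3 mol
n(H2SO4) consumed by analyte = 0.01946 − 2.899 × 10^-3 = 0.01657 mol
n(ZnO) = 0.01657 mol (1:1 ratio)
mass of ZnO = 0.01657 × 81.38 = 1.348 g
% ZnO = 1.348 / 1.395 × 100 = 96.64 %

96.64 %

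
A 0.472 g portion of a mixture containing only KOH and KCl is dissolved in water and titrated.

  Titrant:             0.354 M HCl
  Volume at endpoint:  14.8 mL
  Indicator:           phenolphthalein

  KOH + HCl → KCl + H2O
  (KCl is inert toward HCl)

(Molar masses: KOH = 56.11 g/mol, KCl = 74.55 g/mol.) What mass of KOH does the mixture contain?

n(HCl) = 0.0148 × 0.354 = 5.24 × 10^-3 mol
Let x = n(KOH), y = n(KCl).
Titrant: 1x = 5.24 × 10^-3;  mass: 56.11x + 74.55y = 0.472
Solving, x = 5.24 × 10^-3 mol, y = 2.39 × 10^-3 mol
mass of KOH = 5.24 × 10^-3 × 56.11 = 0.294 g

0.294 g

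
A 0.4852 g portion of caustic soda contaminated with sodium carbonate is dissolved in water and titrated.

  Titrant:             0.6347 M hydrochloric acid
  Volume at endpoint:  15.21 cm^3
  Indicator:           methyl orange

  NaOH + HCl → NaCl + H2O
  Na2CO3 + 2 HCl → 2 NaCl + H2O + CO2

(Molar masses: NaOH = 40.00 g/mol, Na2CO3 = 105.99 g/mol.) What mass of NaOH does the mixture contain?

n(HCl) = 0.01521 × 0.6347 = 9.654 × 10^-3 mol
Let x = n(NaOH), y = n(Na2CO3).
Titrant: 1x + 2y = 9.654 × 10^-3;  mass: 40.00x + 105.99y = 0.4852
Solving, x = 2.032 × 10^-3 mol, y = 3.811 × 10^-3 mol
mass of NaOH = 2.032 × 10^-3 × 40.00 = 0.08127 g

0.08127 g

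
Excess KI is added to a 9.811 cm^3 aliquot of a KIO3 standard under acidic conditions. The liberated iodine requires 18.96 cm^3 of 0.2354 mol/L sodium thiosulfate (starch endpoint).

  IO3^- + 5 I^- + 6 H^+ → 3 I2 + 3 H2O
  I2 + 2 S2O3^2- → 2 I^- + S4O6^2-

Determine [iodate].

0.07582 mol/L

n(S2O3^2-) = 0.01896 × 0.2354 = 4.463 × 10^-3 mol
n(I2) = n(S2O3^2-)/2 = 2.232 × 10^-3 mol
From the 1:3 ratio, n(IO3^-) in the aliquot = 1/3 × 2.232 × 10^-3 = 7.439 × 10^-4 mol
[IO3^-] = 7.439 × 10^-4 / 0.009811 = 0.07582 mol/L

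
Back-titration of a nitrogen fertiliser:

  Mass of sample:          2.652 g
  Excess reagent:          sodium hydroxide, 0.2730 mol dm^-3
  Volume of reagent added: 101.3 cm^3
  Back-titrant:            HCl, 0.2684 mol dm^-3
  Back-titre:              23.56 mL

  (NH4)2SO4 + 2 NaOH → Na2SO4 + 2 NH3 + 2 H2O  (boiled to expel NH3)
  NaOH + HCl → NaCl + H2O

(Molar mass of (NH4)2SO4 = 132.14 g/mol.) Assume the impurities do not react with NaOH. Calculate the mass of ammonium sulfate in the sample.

1.409 g

n(NaOH) added = 0.1013 × 0.2730 = 0.02765 mol
n(HCl) used in back-titration = 0.02356 × 0.2684 = 6.324 × 10^-3 mol
n(NaOH) left over = 6.324 × 10^-3 mol (1:1 ratio)
n(NaOH) consumed by analyte = 0.02765 − 6.324 × 10^-3 = 0.02133 mol
From the 1:2 ratio, n((NH4)2SO4) = 1/2 × 0.02133 = 0.01067 mol
mass of (NH4)2SO4 = 0.01067 × 132.14 = 1.409 g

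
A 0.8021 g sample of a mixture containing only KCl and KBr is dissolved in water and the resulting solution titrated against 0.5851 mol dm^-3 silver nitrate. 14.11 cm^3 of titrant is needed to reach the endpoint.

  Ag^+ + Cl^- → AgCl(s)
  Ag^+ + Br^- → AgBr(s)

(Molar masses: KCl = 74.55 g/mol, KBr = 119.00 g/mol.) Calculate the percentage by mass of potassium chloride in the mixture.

n(AgNO3) = 0.01411 × 0.5851 = 8.256 × 10^-3 mol
Let x = n(KCl), y = n(KBr).
Titrant: 1x + 1y = 8.256 × 10^-3;  mass: 74.55x + 119.00y = 0.8021
Solving, x = 4.057 × 10^-3 mol, y = 4.199 × 10^-3 mol
mass of KCl = 4.057 × 10^-3 × 74.55 = 0.3025 g
% KCl = 0.3025 / 0.8021 × 100 = 37.71 %

37.71 %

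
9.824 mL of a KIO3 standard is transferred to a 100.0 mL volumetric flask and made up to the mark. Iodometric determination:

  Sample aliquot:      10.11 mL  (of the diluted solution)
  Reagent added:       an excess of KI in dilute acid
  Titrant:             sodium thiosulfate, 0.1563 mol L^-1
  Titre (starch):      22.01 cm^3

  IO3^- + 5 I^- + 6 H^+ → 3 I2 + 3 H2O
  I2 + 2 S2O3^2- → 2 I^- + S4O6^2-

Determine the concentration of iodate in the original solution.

0.5773 mol/L

n(S2O3^2-) = 0.02201 × 0.1563 = 3.440 × 10^-3 mol
n(I2) = n(S2O3^2-)/2 = 1.720 × 10^-3 mol
From the 1:3 ratio, n(IO3^-) in the aliquot = 1/3 × 1.720 × 10^-3 = 5.734 × 10^-4 mol
[IO3^-]_dilute = 5.734 × 10^-4 / 0.01011 = 0.05671 mol/L
[IO3^-]_original = 0.05671 × 100.0/9.824 = 0.5773 mol/L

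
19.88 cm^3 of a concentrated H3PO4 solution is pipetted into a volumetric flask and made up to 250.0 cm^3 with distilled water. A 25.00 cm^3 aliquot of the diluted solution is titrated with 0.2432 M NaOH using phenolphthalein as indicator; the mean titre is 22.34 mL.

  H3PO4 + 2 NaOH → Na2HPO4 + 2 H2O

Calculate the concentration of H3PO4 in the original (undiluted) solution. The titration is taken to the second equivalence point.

1.366 M

n(NaOH) = 0.02234 × 0.2432 = 5.433 × 10^-3 mol
From the 1:2 ratio, n(H3PO4) in the aliquot = 1/2 × 5.433 × 10^-3 = 2.717 × 10^-3 mol
[H3PO4]_dilute = 2.717 × 10^-3 / 0.02500 = 0.1087 mol/L
Dilution factor = 250.0 / 19.88 = 12.58
[H3PO4]_stock = 0.1087 × 12.58 = 1.366 mol/L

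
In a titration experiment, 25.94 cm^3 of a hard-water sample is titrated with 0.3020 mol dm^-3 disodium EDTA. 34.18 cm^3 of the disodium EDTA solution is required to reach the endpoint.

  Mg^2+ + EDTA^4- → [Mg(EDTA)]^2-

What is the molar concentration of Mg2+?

0.3979 mol/L

n(EDTA) = 0.03418 L × 0.3020 mol/L = 0.01032 mol
n(Mg2+) = 0.01032 mol (1:1 mole ratio)
[Mg2+] = 0.01032 mol / 0.02594 L = 0.3979 mol/L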